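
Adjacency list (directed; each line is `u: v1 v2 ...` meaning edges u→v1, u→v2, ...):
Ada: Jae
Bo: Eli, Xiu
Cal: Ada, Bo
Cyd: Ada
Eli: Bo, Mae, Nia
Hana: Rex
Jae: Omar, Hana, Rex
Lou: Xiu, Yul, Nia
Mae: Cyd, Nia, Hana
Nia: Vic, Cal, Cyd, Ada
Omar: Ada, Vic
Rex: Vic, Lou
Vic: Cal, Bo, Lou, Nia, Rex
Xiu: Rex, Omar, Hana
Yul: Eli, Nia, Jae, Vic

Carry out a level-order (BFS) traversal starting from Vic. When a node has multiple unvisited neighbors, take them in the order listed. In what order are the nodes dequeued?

Visit Vic; enqueue Cal, Bo, Lou, Nia, Rex → queue [Cal, Bo, Lou, Nia, Rex]
Visit Cal; enqueue Ada → queue [Bo, Lou, Nia, Rex, Ada]
Visit Bo; enqueue Eli, Xiu → queue [Lou, Nia, Rex, Ada, Eli, Xiu]
Visit Lou; enqueue Yul → queue [Nia, Rex, Ada, Eli, Xiu, Yul]
Visit Nia; enqueue Cyd → queue [Rex, Ada, Eli, Xiu, Yul, Cyd]
Visit Rex → queue [Ada, Eli, Xiu, Yul, Cyd]
Visit Ada; enqueue Jae → queue [Eli, Xiu, Yul, Cyd, Jae]
Visit Eli; enqueue Mae → queue [Xiu, Yul, Cyd, Jae, Mae]
Visit Xiu; enqueue Omar, Hana → queue [Yul, Cyd, Jae, Mae, Omar, Hana]
Visit Yul → queue [Cyd, Jae, Mae, Omar, Hana]
Visit Cyd → queue [Jae, Mae, Omar, Hana]
Visit Jae → queue [Mae, Omar, Hana]
Visit Mae → queue [Omar, Hana]
Visit Omar → queue [Hana]
Visit Hana → queue []

Vic -> Cal -> Bo -> Lou -> Nia -> Rex -> Ada -> Eli -> Xiu -> Yul -> Cyd -> Jae -> Mae -> Omar -> Hana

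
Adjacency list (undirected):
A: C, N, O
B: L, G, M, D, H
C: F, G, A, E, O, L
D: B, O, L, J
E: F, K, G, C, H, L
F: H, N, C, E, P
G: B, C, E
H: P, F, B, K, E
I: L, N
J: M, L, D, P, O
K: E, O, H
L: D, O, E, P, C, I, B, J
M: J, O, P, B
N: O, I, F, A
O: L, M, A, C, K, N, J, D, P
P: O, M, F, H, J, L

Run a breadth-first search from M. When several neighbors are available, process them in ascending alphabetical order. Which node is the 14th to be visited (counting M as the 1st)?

Visit M; enqueue B, J, O, P → queue [B, J, O, P]
Visit B; enqueue D, G, H, L → queue [J, O, P, D, G, H, L]
Visit J → queue [O, P, D, G, H, L]
Visit O; enqueue A, C, K, N → queue [P, D, G, H, L, A, C, K, N]
Visit P; enqueue F → queue [D, G, H, L, A, C, K, N, F]
Visit D → queue [G, H, L, A, C, K, N, F]
Visit G; enqueue E → queue [H, L, A, C, K, N, F, E]
Visit H → queue [L, A, C, K, N, F, E]
Visit L; enqueue I → queue [A, C, K, N, F, E, I]
Visit A → queue [C, K, N, F, E, I]
Visit C → queue [K, N, F, E, I]
Visit K → queue [N, F, E, I]
Visit N → queue [F, E, I]
Visit F → queue [E, I]
Visit E → queue [I]
Visit I → queue []

Visit order: M, B, J, O, P, D, G, H, L, A, C, K, N, F, E, I

F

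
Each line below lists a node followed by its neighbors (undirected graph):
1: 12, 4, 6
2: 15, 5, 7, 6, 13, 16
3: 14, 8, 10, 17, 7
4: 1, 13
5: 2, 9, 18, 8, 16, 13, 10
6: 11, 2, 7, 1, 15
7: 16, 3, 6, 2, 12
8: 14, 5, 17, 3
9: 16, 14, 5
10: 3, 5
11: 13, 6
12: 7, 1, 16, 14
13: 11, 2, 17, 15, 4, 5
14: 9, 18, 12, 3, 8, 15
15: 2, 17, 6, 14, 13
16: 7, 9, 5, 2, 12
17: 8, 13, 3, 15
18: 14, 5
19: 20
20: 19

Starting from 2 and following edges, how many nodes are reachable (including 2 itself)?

18

BFS from 2 visits: 2, 16, 15, 13, 7, 6, 5, 12, 9, 17, 14, 11, 4, 3, 1, 18, 10, 8
Reachable nodes: 18 of 20 total.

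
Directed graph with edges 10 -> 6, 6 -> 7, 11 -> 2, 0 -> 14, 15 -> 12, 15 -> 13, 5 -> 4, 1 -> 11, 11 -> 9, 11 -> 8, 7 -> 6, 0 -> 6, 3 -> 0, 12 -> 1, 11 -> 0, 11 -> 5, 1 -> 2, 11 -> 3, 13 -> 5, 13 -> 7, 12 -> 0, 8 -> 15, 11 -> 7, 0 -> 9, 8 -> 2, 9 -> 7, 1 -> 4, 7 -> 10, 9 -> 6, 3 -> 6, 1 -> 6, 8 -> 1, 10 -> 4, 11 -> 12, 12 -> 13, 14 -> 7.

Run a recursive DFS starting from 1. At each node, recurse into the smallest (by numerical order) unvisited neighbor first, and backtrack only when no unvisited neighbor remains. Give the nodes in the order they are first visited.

1, 2, 4, 6, 7, 10, 11, 0, 9, 14, 3, 5, 8, 15, 12, 13

Visit 1
1 → 2
1 → 4
1 → 6
6 → 7
7 → 10
1 → 11
11 → 0
0 → 9
0 → 14
11 → 3
11 → 5
11 → 8
8 → 15
15 → 12
12 → 13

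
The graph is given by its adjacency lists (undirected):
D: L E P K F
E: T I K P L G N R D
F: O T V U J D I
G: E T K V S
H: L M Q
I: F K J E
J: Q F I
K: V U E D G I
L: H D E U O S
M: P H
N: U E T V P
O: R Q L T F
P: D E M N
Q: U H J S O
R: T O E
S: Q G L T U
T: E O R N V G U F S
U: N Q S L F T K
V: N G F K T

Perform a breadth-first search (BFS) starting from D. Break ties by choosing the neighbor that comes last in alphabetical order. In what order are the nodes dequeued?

Visit D; enqueue P, L, K, F, E → queue [P, L, K, F, E]
Visit P; enqueue N, M → queue [L, K, F, E, N, M]
Visit L; enqueue U, S, O, H → queue [K, F, E, N, M, U, S, O, H]
Visit K; enqueue V, I, G → queue [F, E, N, M, U, S, O, H, V, I, G]
Visit F; enqueue T, J → queue [E, N, M, U, S, O, H, V, I, G, T, J]
Visit E; enqueue R → queue [N, M, U, S, O, H, V, I, G, T, J, R]
Visit N → queue [M, U, S, O, H, V, I, G, T, J, R]
Visit M → queue [U, S, O, H, V, I, G, T, J, R]
Visit U; enqueue Q → queue [S, O, H, V, I, G, T, J, R, Q]
Visit S → queue [O, H, V, I, G, T, J, R, Q]
Visit O → queue [H, V, I, G, T, J, R, Q]
Visit H → queue [V, I, G, T, J, R, Q]
Visit V → queue [I, G, T, J, R, Q]
Visit I → queue [G, T, J, R, Q]
Visit G → queue [T, J, R, Q]
Visit T → queue [J, R, Q]
Visit J → queue [R, Q]
Visit R → queue [Q]
Visit Q → queue []

D, P, L, K, F, E, N, M, U, S, O, H, V, I, G, T, J, R, Q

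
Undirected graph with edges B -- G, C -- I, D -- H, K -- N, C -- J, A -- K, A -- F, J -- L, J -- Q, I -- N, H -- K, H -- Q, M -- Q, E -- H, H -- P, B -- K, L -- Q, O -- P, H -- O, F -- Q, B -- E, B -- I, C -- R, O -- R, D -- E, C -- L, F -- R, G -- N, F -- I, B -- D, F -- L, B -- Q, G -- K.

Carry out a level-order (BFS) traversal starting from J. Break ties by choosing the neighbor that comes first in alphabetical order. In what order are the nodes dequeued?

J, C, L, Q, I, R, F, B, H, M, N, O, A, D, E, G, K, P

Visit J; enqueue C, L, Q → queue [C, L, Q]
Visit C; enqueue I, R → queue [L, Q, I, R]
Visit L; enqueue F → queue [Q, I, R, F]
Visit Q; enqueue B, H, M → queue [I, R, F, B, H, M]
Visit I; enqueue N → queue [R, F, B, H, M, N]
Visit R; enqueue O → queue [F, B, H, M, N, O]
Visit F; enqueue A → queue [B, H, M, N, O, A]
Visit B; enqueue D, E, G, K → queue [H, M, N, O, A, D, E, G, K]
Visit H; enqueue P → queue [M, N, O, A, D, E, G, K, P]
Visit M → queue [N, O, A, D, E, G, K, P]
Visit N → queue [O, A, D, E, G, K, P]
Visit O → queue [A, D, E, G, K, P]
Visit A → queue [D, E, G, K, P]
Visit D → queue [E, G, K, P]
Visit E → queue [G, K, P]
Visit G → queue [K, P]
Visit K → queue [P]
Visit P → queue []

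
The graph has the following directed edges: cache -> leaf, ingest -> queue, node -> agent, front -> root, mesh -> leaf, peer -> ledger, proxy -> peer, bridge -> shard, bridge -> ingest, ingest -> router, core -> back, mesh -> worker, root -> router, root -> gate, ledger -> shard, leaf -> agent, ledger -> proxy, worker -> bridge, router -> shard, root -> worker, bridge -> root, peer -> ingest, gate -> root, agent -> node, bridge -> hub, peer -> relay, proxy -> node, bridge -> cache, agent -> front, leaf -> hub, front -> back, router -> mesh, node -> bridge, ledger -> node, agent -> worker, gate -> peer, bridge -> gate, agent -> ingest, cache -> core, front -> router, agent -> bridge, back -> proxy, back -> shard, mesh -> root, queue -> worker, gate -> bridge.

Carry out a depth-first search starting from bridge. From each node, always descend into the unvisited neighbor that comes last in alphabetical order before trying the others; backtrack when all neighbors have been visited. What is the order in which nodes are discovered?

bridge -> shard -> root -> worker -> router -> mesh -> leaf -> hub -> agent -> node -> ingest -> queue -> front -> back -> proxy -> peer -> relay -> ledger -> gate -> cache -> core

Visit bridge
bridge → shard
bridge → root
root → worker
root → router
router → mesh
mesh → leaf
leaf → hub
leaf → agent
agent → node
agent → ingest
ingest → queue
agent → front
front → back
back → proxy
proxy → peer
peer → relay
peer → ledger
root → gate
bridge → cache
cache → core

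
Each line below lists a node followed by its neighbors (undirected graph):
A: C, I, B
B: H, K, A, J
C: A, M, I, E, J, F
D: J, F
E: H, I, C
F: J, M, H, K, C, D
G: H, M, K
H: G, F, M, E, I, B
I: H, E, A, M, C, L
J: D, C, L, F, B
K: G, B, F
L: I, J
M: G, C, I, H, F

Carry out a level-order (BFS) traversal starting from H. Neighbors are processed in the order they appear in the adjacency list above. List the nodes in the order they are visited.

Visit H; enqueue G, F, M, E, I, B → queue [G, F, M, E, I, B]
Visit G; enqueue K → queue [F, M, E, I, B, K]
Visit F; enqueue J, C, D → queue [M, E, I, B, K, J, C, D]
Visit M → queue [E, I, B, K, J, C, D]
Visit E → queue [I, B, K, J, C, D]
Visit I; enqueue A, L → queue [B, K, J, C, D, A, L]
Visit B → queue [K, J, C, D, A, L]
Visit K → queue [J, C, D, A, L]
Visit J → queue [C, D, A, L]
Visit C → queue [D, A, L]
Visit D → queue [A, L]
Visit A → queue [L]
Visit L → queue []

H → G → F → M → E → I → B → K → J → C → D → A → L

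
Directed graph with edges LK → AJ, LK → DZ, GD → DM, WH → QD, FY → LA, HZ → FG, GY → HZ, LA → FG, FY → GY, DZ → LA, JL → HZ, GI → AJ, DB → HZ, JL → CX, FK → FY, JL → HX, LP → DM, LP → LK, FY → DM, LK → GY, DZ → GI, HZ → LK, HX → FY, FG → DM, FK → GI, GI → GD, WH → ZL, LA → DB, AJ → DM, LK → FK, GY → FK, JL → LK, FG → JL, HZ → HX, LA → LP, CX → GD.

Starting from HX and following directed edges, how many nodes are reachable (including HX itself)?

BFS from HX visits: HX, FY, DM, GY, LA, FK, HZ, DB, FG, LP, GI, LK, JL, AJ, GD, DZ, CX
Reachable nodes: 17 of 20 total.

17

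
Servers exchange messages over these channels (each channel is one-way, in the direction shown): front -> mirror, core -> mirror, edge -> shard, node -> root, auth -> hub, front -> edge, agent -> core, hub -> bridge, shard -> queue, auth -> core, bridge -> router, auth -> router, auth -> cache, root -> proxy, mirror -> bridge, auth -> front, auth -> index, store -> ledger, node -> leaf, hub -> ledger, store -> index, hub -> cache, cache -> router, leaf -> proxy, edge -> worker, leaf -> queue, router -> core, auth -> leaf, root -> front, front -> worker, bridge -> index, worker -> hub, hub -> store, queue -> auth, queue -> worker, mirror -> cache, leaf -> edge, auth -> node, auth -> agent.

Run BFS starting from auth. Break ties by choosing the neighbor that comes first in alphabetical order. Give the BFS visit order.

auth -> agent -> cache -> core -> front -> hub -> index -> leaf -> node -> router -> mirror -> edge -> worker -> bridge -> ledger -> store -> proxy -> queue -> root -> shard

Visit auth; enqueue agent, cache, core, front, hub, index, leaf, node, router → queue [agent, cache, core, front, hub, index, leaf, node, router]
Visit agent → queue [cache, core, front, hub, index, leaf, node, router]
Visit cache → queue [core, front, hub, index, leaf, node, router]
Visit core; enqueue mirror → queue [front, hub, index, leaf, node, router, mirror]
Visit front; enqueue edge, worker → queue [hub, index, leaf, node, router, mirror, edge, worker]
Visit hub; enqueue bridge, ledger, store → queue [index, leaf, node, router, mirror, edge, worker, bridge, ledger, store]
Visit index → queue [leaf, node, router, mirror, edge, worker, bridge, ledger, store]
Visit leaf; enqueue proxy, queue → queue [node, router, mirror, edge, worker, bridge, ledger, store, proxy, queue]
Visit node; enqueue root → queue [router, mirror, edge, worker, bridge, ledger, store, proxy, queue, root]
Visit router → queue [mirror, edge, worker, bridge, ledger, store, proxy, queue, root]
Visit mirror → queue [edge, worker, bridge, ledger, store, proxy, queue, root]
Visit edge; enqueue shard → queue [worker, bridge, ledger, store, proxy, queue, root, shard]
Visit worker → queue [bridge, ledger, store, proxy, queue, root, shard]
Visit bridge → queue [ledger, store, proxy, queue, root, shard]
Visit ledger → queue [store, proxy, queue, root, shard]
Visit store → queue [proxy, queue, root, shard]
Visit proxy → queue [queue, root, shard]
Visit queue → queue [root, shard]
Visit root → queue [shard]
Visit shard → queue []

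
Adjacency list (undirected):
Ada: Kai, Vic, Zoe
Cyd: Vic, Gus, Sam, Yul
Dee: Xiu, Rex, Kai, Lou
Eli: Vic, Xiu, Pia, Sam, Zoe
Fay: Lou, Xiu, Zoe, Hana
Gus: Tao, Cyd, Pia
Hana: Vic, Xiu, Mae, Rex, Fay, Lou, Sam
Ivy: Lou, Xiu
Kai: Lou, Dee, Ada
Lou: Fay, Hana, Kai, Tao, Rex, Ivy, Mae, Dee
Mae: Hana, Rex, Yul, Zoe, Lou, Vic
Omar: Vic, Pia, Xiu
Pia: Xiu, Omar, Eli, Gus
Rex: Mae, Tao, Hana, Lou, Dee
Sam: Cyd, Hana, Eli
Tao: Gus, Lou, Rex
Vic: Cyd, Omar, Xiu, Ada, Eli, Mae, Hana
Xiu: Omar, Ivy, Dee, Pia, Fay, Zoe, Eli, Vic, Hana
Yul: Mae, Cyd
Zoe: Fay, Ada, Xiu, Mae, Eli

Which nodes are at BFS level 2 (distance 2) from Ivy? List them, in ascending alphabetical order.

Dee, Eli, Fay, Hana, Kai, Mae, Omar, Pia, Rex, Tao, Vic, Zoe

Level 0: Ivy
Level 1: Lou, Xiu
Level 2: Dee, Eli, Fay, Hana, Kai, Mae, Omar, Pia, Rex, Tao, Vic, Zoe
Level 3: Ada, Cyd, Gus, Sam, Yul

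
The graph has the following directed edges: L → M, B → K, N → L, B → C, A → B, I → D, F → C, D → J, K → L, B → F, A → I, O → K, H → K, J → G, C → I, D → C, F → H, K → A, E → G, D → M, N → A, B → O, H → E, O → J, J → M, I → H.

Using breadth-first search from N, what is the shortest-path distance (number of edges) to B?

2

Level 0: N
Level 1: A, L
Level 2: B, I, M
Level 3: C, D, F, H, K, O
Level 4: E, J
Level 5: G
B first appears at level 2.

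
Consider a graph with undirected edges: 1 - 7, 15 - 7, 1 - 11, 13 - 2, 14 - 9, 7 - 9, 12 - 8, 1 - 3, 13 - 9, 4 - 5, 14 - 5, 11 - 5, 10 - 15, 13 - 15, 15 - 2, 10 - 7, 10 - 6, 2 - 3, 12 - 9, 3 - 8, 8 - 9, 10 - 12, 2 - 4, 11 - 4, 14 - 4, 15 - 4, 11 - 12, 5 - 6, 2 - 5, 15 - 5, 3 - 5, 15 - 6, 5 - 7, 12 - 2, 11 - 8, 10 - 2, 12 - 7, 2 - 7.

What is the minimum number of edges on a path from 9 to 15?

2

Level 0: 9
Level 1: 7, 8, 12, 13, 14
Level 2: 1, 2, 3, 4, 5, 10, 11, 15
Level 3: 6
15 first appears at level 2.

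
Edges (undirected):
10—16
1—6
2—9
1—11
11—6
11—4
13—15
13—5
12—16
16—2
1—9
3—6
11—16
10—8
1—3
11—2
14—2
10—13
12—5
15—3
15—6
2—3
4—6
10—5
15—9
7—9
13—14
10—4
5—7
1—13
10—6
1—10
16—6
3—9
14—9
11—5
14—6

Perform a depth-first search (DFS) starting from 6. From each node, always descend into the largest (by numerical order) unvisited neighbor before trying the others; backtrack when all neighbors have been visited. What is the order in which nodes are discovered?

Visit 6
6 → 16
16 → 12
12 → 5
5 → 13
13 → 15
15 → 9
9 → 14
14 → 2
2 → 11
11 → 4
4 → 10
10 → 8
10 → 1
1 → 3
9 → 7

6 -> 16 -> 12 -> 5 -> 13 -> 15 -> 9 -> 14 -> 2 -> 11 -> 4 -> 10 -> 8 -> 1 -> 3 -> 7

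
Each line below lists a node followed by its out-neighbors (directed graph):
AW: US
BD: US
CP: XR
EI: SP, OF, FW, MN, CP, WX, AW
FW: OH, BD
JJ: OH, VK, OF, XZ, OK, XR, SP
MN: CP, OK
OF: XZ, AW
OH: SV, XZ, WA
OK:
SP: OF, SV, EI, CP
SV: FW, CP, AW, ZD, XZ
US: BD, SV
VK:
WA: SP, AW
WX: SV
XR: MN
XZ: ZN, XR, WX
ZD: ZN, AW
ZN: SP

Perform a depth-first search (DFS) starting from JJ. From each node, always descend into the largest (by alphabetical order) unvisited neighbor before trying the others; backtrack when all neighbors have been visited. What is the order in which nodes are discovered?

JJ, XZ, ZN, SP, SV, ZD, AW, US, BD, FW, OH, WA, CP, XR, MN, OK, OF, EI, WX, VK

Visit JJ
JJ → XZ
XZ → ZN
ZN → SP
SP → SV
SV → ZD
ZD → AW
AW → US
US → BD
SV → FW
FW → OH
OH → WA
SV → CP
CP → XR
XR → MN
MN → OK
SP → OF
SP → EI
EI → WX
JJ → VK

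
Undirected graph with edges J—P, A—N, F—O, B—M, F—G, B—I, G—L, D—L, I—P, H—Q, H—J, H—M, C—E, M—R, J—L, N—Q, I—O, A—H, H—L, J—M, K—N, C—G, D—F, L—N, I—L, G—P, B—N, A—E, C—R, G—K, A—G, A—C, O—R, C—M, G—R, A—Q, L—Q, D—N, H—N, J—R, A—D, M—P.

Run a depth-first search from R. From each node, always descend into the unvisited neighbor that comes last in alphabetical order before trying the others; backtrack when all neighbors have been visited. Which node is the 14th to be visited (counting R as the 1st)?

A

Visit R
R → O
O → I
I → P
P → M
M → J
J → L
L → Q
Q → N
N → K
K → G
G → F
F → D
D → A
A → H
A → E
E → C
N → B

Visit order: R, O, I, P, M, J, L, Q, N, K, G, F, D, A, H, E, C, B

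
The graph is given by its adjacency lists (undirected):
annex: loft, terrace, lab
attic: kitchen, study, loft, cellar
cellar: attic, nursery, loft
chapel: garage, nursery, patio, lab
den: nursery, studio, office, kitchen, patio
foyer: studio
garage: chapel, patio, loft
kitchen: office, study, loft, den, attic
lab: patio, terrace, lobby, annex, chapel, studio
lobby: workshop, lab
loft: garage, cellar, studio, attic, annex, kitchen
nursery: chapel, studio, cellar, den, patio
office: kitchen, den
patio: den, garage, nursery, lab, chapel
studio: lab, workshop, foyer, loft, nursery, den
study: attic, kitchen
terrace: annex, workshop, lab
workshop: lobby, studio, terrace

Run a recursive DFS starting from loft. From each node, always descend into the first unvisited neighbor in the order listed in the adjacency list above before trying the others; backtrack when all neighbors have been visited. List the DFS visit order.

loft, garage, chapel, nursery, studio, lab, patio, den, office, kitchen, study, attic, cellar, terrace, annex, workshop, lobby, foyer

Visit loft
loft → garage
garage → chapel
chapel → nursery
nursery → studio
studio → lab
lab → patio
patio → den
den → office
office → kitchen
kitchen → study
study → attic
attic → cellar
lab → terrace
terrace → annex
terrace → workshop
workshop → lobby
studio → foyer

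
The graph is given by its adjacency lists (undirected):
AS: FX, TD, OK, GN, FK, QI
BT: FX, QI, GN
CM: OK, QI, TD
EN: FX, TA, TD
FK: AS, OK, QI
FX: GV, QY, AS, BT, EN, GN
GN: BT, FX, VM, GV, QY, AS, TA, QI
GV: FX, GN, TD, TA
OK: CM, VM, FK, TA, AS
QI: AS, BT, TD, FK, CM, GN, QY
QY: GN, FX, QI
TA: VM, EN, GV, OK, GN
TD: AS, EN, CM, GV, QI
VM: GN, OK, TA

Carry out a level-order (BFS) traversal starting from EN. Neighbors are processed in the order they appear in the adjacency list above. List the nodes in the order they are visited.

Visit EN; enqueue FX, TA, TD → queue [FX, TA, TD]
Visit FX; enqueue GV, QY, AS, BT, GN → queue [TA, TD, GV, QY, AS, BT, GN]
Visit TA; enqueue VM, OK → queue [TD, GV, QY, AS, BT, GN, VM, OK]
Visit TD; enqueue CM, QI → queue [GV, QY, AS, BT, GN, VM, OK, CM, QI]
Visit GV → queue [QY, AS, BT, GN, VM, OK, CM, QI]
Visit QY → queue [AS, BT, GN, VM, OK, CM, QI]
Visit AS; enqueue FK → queue [BT, GN, VM, OK, CM, QI, FK]
Visit BT → queue [GN, VM, OK, CM, QI, FK]
Visit GN → queue [VM, OK, CM, QI, FK]
Visit VM → queue [OK, CM, QI, FK]
Visit OK → queue [CM, QI, FK]
Visit CM → queue [QI, FK]
Visit QI → queue [FK]
Visit FK → queue []

EN, FX, TA, TD, GV, QY, AS, BT, GN, VM, OK, CM, QI, FK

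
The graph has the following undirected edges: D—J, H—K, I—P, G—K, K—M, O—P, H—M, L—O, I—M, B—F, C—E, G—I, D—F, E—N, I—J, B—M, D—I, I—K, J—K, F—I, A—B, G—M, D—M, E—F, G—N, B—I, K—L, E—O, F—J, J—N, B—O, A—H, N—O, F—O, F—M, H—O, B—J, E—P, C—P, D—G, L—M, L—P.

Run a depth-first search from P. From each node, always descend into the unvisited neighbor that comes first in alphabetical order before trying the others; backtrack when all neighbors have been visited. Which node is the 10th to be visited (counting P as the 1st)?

Visit P
P → C
C → E
E → F
F → B
B → A
A → H
H → K
K → G
G → D
D → I
I → J
J → N
N → O
O → L
L → M

Visit order: P, C, E, F, B, A, H, K, G, D, I, J, N, O, L, M

D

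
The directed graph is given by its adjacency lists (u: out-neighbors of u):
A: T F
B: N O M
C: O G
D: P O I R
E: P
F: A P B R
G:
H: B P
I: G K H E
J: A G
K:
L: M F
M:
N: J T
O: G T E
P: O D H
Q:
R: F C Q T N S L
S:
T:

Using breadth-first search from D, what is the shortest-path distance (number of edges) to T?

2

Level 0: D
Level 1: I, O, P, R
Level 2: C, E, F, G, H, K, L, N, Q, S, T
Level 3: A, B, J, M
T first appears at level 2.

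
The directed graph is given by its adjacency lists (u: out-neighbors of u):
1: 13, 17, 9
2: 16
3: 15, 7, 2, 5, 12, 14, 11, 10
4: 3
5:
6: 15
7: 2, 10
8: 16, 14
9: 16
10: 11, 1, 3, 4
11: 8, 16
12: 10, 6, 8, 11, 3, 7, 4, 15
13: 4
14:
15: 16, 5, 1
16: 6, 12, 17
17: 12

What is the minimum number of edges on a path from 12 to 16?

Level 0: 12
Level 1: 3, 4, 6, 7, 8, 10, 11, 15
Level 2: 1, 2, 5, 14, 16
Level 3: 9, 13, 17
16 first appears at level 2.

2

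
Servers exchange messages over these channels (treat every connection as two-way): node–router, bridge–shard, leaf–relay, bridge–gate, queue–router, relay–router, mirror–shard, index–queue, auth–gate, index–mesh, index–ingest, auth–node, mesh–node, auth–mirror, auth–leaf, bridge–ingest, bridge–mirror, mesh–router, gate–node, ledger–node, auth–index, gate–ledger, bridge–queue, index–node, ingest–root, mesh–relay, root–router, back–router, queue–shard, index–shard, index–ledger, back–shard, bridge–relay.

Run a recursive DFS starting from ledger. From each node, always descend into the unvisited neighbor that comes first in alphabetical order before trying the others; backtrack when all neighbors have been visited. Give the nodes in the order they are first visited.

Visit ledger
ledger → gate
gate → auth
auth → index
index → ingest
ingest → bridge
bridge → mirror
mirror → shard
shard → back
back → router
router → mesh
mesh → node
mesh → relay
relay → leaf
router → queue
router → root

ledger -> gate -> auth -> index -> ingest -> bridge -> mirror -> shard -> back -> router -> mesh -> node -> relay -> leaf -> queue -> root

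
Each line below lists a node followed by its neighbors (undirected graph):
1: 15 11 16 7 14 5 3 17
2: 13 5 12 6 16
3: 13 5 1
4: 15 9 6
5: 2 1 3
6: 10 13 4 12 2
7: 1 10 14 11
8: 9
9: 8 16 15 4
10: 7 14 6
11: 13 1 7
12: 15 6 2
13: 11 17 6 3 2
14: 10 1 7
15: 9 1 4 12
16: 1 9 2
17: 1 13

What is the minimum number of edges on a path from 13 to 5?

2

Level 0: 13
Level 1: 2, 3, 6, 11, 17
Level 2: 1, 4, 5, 7, 10, 12, 16
Level 3: 9, 14, 15
Level 4: 8
5 first appears at level 2.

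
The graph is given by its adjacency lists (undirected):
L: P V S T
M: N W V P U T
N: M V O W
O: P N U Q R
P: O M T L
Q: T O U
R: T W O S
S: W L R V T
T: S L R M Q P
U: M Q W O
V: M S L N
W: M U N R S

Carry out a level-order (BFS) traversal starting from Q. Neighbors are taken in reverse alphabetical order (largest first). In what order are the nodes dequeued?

Q, U, T, O, W, M, S, R, P, L, N, V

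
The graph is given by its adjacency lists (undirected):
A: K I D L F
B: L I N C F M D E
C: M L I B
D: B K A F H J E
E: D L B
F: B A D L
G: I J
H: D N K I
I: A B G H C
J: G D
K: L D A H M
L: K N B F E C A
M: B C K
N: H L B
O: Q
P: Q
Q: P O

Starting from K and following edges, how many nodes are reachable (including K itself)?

14

BFS from K visits: K, L, D, A, H, M, N, B, F, E, C, J, I, G
Reachable nodes: 14 of 17 total.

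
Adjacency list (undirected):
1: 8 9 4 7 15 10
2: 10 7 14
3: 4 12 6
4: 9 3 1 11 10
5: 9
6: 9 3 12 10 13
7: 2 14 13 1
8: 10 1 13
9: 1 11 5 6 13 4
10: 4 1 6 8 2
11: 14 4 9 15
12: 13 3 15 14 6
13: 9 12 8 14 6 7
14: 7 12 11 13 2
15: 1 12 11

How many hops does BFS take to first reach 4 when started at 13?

Level 0: 13
Level 1: 6, 7, 8, 9, 12, 14
Level 2: 1, 2, 3, 4, 5, 10, 11, 15
4 first appears at level 2.

2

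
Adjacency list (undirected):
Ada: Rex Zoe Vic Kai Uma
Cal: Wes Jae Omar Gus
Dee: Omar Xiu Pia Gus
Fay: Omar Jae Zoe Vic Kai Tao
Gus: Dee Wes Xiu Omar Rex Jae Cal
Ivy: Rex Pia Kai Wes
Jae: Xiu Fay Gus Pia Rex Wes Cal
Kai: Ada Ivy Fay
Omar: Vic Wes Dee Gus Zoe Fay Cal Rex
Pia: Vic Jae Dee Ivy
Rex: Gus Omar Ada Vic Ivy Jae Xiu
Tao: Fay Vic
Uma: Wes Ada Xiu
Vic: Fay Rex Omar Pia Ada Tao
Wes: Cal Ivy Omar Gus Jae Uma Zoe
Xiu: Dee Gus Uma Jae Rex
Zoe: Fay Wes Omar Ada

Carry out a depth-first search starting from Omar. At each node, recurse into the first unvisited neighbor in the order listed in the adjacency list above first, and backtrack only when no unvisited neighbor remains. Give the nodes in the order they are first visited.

Omar Vic Fay Jae Xiu Dee Pia Ivy Rex Gus Wes Cal Uma Ada Zoe Kai Tao

Visit Omar
Omar → Vic
Vic → Fay
Fay → Jae
Jae → Xiu
Xiu → Dee
Dee → Pia
Pia → Ivy
Ivy → Rex
Rex → Gus
Gus → Wes
Wes → Cal
Wes → Uma
Uma → Ada
Ada → Zoe
Ada → Kai
Fay → Tao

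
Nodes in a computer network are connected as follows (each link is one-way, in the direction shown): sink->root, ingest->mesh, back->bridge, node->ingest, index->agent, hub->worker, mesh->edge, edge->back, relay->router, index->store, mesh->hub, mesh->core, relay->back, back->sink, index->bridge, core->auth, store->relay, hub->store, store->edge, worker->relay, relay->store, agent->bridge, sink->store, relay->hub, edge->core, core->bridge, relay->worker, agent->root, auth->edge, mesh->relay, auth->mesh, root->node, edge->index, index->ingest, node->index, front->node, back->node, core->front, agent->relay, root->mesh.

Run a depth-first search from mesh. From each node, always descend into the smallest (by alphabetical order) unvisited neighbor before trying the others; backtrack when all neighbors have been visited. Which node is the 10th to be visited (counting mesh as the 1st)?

relay

Visit mesh
mesh → core
core → auth
auth → edge
edge → back
back → bridge
back → node
node → index
index → agent
agent → relay
relay → hub
hub → store
hub → worker
relay → router
agent → root
index → ingest
back → sink
core → front

Visit order: mesh, core, auth, edge, back, bridge, node, index, agent, relay, hub, store, worker, router, root, ingest, sink, front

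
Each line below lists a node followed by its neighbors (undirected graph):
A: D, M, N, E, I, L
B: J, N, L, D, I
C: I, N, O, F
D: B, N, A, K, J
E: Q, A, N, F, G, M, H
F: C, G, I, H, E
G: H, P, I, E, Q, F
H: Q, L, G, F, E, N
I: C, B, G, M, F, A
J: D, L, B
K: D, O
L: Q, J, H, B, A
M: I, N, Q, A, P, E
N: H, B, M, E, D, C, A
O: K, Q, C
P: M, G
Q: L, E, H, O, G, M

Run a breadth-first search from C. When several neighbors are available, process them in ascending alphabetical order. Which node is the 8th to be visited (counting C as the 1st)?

H

Visit C; enqueue F, I, N, O → queue [F, I, N, O]
Visit F; enqueue E, G, H → queue [I, N, O, E, G, H]
Visit I; enqueue A, B, M → queue [N, O, E, G, H, A, B, M]
Visit N; enqueue D → queue [O, E, G, H, A, B, M, D]
Visit O; enqueue K, Q → queue [E, G, H, A, B, M, D, K, Q]
Visit E → queue [G, H, A, B, M, D, K, Q]
Visit G; enqueue P → queue [H, A, B, M, D, K, Q, P]
Visit H; enqueue L → queue [A, B, M, D, K, Q, P, L]
Visit A → queue [B, M, D, K, Q, P, L]
Visit B; enqueue J → queue [M, D, K, Q, P, L, J]
Visit M → queue [D, K, Q, P, L, J]
Visit D → queue [K, Q, P, L, J]
Visit K → queue [Q, P, L, J]
Visit Q → queue [P, L, J]
Visit P → queue [L, J]
Visit L → queue [J]
Visit J → queue []

Visit order: C, F, I, N, O, E, G, H, A, B, M, D, K, Q, P, L, J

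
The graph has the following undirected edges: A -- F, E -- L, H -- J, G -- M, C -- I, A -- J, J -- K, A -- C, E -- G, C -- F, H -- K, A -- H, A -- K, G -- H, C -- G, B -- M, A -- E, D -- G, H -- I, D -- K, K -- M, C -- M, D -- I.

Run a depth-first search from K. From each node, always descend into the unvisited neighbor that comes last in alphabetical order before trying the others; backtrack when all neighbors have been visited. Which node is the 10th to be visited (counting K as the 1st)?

Visit K
K → M
M → G
G → H
H → J
J → A
A → F
F → C
C → I
I → D
A → E
E → L
M → B

Visit order: K, M, G, H, J, A, F, C, I, D, E, L, B

D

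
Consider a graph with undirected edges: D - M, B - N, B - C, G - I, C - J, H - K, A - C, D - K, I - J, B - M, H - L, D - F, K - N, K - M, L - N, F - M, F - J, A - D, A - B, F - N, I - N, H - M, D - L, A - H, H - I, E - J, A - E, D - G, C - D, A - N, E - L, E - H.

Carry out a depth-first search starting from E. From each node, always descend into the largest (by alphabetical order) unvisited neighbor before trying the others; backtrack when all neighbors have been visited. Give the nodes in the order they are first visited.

Visit E
E → L
L → N
N → K
K → M
M → H
H → I
I → J
J → F
F → D
D → G
D → C
C → B
B → A

E, L, N, K, M, H, I, J, F, D, G, C, B, A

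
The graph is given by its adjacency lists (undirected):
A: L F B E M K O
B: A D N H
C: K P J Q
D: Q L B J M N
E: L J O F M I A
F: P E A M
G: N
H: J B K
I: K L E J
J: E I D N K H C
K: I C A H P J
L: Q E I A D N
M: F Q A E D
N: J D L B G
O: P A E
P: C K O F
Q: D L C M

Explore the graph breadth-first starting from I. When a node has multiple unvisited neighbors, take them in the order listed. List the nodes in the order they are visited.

I → K → L → E → J → C → A → H → P → Q → D → N → O → F → M → B → G

Visit I; enqueue K, L, E, J → queue [K, L, E, J]
Visit K; enqueue C, A, H, P → queue [L, E, J, C, A, H, P]
Visit L; enqueue Q, D, N → queue [E, J, C, A, H, P, Q, D, N]
Visit E; enqueue O, F, M → queue [J, C, A, H, P, Q, D, N, O, F, M]
Visit J → queue [C, A, H, P, Q, D, N, O, F, M]
Visit C → queue [A, H, P, Q, D, N, O, F, M]
Visit A; enqueue B → queue [H, P, Q, D, N, O, F, M, B]
Visit H → queue [P, Q, D, N, O, F, M, B]
Visit P → queue [Q, D, N, O, F, M, B]
Visit Q → queue [D, N, O, F, M, B]
Visit D → queue [N, O, F, M, B]
Visit N; enqueue G → queue [O, F, M, B, G]
Visit O → queue [F, M, B, G]
Visit F → queue [M, B, G]
Visit M → queue [B, G]
Visit B → queue [G]
Visit G → queue []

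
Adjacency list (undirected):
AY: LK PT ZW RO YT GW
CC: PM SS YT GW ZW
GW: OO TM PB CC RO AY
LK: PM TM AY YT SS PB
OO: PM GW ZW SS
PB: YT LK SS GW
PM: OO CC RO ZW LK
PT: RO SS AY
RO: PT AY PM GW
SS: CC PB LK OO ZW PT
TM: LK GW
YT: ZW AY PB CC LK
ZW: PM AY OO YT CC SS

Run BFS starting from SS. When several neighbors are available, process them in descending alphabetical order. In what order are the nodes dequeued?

Visit SS; enqueue ZW, PT, PB, OO, LK, CC → queue [ZW, PT, PB, OO, LK, CC]
Visit ZW; enqueue YT, PM, AY → queue [PT, PB, OO, LK, CC, YT, PM, AY]
Visit PT; enqueue RO → queue [PB, OO, LK, CC, YT, PM, AY, RO]
Visit PB; enqueue GW → queue [OO, LK, CC, YT, PM, AY, RO, GW]
Visit OO → queue [LK, CC, YT, PM, AY, RO, GW]
Visit LK; enqueue TM → queue [CC, YT, PM, AY, RO, GW, TM]
Visit CC → queue [YT, PM, AY, RO, GW, TM]
Visit YT → queue [PM, AY, RO, GW, TM]
Visit PM → queue [AY, RO, GW, TM]
Visit AY → queue [RO, GW, TM]
Visit RO → queue [GW, TM]
Visit GW → queue [TM]
Visit TM → queue []

SS → ZW → PT → PB → OO → LK → CC → YT → PM → AY → RO → GW → TM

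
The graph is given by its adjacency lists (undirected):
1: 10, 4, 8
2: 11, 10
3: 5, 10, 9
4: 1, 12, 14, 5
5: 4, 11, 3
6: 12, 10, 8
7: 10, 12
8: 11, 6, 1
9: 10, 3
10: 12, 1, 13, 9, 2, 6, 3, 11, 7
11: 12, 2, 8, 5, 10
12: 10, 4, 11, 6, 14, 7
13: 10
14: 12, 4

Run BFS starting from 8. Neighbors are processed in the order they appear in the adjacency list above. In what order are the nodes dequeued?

Visit 8; enqueue 11, 6, 1 → queue [11, 6, 1]
Visit 11; enqueue 12, 2, 5, 10 → queue [6, 1, 12, 2, 5, 10]
Visit 6 → queue [1, 12, 2, 5, 10]
Visit 1; enqueue 4 → queue [12, 2, 5, 10, 4]
Visit 12; enqueue 14, 7 → queue [2, 5, 10, 4, 14, 7]
Visit 2 → queue [5, 10, 4, 14, 7]
Visit 5; enqueue 3 → queue [10, 4, 14, 7, 3]
Visit 10; enqueue 13, 9 → queue [4, 14, 7, 3, 13, 9]
Visit 4 → queue [14, 7, 3, 13, 9]
Visit 14 → queue [7, 3, 13, 9]
Visit 7 → queue [3, 13, 9]
Visit 3 → queue [13, 9]
Visit 13 → queue [9]
Visit 9 → queue []

8 → 11 → 6 → 1 → 12 → 2 → 5 → 10 → 4 → 14 → 7 → 3 → 13 → 9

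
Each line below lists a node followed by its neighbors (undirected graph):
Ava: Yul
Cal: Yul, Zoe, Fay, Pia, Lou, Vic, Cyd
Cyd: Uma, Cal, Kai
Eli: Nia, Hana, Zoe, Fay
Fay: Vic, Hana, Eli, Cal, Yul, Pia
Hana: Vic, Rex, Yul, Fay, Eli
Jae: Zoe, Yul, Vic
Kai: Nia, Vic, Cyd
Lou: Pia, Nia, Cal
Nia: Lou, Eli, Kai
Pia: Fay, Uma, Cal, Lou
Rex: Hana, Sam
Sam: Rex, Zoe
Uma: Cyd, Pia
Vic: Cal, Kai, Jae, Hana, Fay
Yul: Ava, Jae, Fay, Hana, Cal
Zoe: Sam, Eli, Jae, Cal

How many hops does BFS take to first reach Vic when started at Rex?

2

Level 0: Rex
Level 1: Hana, Sam
Level 2: Eli, Fay, Vic, Yul, Zoe
Level 3: Ava, Cal, Jae, Kai, Nia, Pia
Level 4: Cyd, Lou, Uma
Vic first appears at level 2.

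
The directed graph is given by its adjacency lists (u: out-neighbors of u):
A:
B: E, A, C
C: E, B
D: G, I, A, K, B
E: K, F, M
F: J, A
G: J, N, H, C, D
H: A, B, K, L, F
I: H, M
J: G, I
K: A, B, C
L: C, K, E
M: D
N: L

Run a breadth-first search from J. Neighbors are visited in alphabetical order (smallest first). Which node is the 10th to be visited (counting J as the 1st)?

Visit J; enqueue G, I → queue [G, I]
Visit G; enqueue C, D, H, N → queue [I, C, D, H, N]
Visit I; enqueue M → queue [C, D, H, N, M]
Visit C; enqueue B, E → queue [D, H, N, M, B, E]
Visit D; enqueue A, K → queue [H, N, M, B, E, A, K]
Visit H; enqueue F, L → queue [N, M, B, E, A, K, F, L]
Visit N → queue [M, B, E, A, K, F, L]
Visit M → queue [B, E, A, K, F, L]
Visit B → queue [E, A, K, F, L]
Visit E → queue [A, K, F, L]
Visit A → queue [K, F, L]
Visit K → queue [F, L]
Visit F → queue [L]
Visit L → queue []

Visit order: J, G, I, C, D, H, N, M, B, E, A, K, F, L

E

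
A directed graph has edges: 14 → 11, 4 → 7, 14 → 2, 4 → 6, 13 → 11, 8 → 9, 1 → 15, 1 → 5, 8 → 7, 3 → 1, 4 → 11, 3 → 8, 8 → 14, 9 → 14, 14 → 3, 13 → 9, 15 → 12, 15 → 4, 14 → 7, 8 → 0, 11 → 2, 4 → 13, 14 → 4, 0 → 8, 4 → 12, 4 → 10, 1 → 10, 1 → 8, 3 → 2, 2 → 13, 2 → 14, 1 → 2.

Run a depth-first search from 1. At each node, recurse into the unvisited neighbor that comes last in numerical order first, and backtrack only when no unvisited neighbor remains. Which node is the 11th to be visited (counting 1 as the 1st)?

Visit 1
1 → 15
15 → 12
15 → 4
4 → 13
13 → 11
11 → 2
2 → 14
14 → 7
14 → 3
3 → 8
8 → 9
8 → 0
4 → 10
4 → 6
1 → 5

Visit order: 1, 15, 12, 4, 13, 11, 2, 14, 7, 3, 8, 9, 0, 10, 6, 5

8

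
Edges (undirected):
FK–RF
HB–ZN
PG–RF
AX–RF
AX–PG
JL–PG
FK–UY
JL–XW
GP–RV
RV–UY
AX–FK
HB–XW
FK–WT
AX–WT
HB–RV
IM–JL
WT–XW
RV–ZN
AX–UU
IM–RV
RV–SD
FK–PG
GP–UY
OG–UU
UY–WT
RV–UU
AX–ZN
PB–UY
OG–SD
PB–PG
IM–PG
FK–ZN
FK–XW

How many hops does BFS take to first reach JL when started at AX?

2

Level 0: AX
Level 1: FK, PG, RF, UU, WT, ZN
Level 2: HB, IM, JL, OG, PB, RV, UY, XW
Level 3: GP, SD
JL first appears at level 2.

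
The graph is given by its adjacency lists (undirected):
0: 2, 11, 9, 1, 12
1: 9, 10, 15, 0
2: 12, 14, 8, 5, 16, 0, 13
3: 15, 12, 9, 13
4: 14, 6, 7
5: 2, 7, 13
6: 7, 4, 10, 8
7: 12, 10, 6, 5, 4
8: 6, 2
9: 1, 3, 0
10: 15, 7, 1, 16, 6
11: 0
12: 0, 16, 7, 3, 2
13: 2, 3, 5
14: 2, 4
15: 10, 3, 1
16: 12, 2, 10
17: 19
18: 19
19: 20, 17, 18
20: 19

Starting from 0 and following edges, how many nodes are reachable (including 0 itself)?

BFS from 0 visits: 0, 2, 11, 9, 1, 12, 14, 8, 5, 16, 13, 3, 10, 15, 7, 4, 6
Reachable nodes: 17 of 21 total.

17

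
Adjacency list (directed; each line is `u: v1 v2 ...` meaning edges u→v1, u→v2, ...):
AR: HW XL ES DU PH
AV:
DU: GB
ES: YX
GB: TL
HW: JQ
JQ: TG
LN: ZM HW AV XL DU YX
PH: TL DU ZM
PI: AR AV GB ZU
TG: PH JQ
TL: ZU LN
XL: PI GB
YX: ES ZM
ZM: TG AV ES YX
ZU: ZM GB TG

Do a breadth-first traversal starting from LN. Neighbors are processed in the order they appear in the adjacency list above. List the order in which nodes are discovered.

LN, ZM, HW, AV, XL, DU, YX, TG, ES, JQ, PI, GB, PH, AR, ZU, TL

Visit LN; enqueue ZM, HW, AV, XL, DU, YX → queue [ZM, HW, AV, XL, DU, YX]
Visit ZM; enqueue TG, ES → queue [HW, AV, XL, DU, YX, TG, ES]
Visit HW; enqueue JQ → queue [AV, XL, DU, YX, TG, ES, JQ]
Visit AV → queue [XL, DU, YX, TG, ES, JQ]
Visit XL; enqueue PI, GB → queue [DU, YX, TG, ES, JQ, PI, GB]
Visit DU → queue [YX, TG, ES, JQ, PI, GB]
Visit YX → queue [TG, ES, JQ, PI, GB]
Visit TG; enqueue PH → queue [ES, JQ, PI, GB, PH]
Visit ES → queue [JQ, PI, GB, PH]
Visit JQ → queue [PI, GB, PH]
Visit PI; enqueue AR, ZU → queue [GB, PH, AR, ZU]
Visit GB; enqueue TL → queue [PH, AR, ZU, TL]
Visit PH → queue [AR, ZU, TL]
Visit AR → queue [ZU, TL]
Visit ZU → queue [TL]
Visit TL → queue []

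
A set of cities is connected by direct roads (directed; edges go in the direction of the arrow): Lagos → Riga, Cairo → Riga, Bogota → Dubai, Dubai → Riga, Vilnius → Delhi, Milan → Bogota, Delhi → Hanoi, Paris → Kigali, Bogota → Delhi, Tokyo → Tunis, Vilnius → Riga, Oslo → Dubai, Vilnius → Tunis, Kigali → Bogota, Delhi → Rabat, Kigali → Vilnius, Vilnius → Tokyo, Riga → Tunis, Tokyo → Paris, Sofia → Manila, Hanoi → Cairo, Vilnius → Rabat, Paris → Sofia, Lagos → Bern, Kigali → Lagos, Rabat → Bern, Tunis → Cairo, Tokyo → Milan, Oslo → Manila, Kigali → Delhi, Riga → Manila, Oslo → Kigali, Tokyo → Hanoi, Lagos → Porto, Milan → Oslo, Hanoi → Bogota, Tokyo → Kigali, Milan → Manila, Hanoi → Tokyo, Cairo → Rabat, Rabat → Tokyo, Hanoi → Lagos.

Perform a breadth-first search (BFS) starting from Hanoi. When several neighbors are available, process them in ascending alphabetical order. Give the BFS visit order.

Hanoi -> Bogota -> Cairo -> Lagos -> Tokyo -> Delhi -> Dubai -> Rabat -> Riga -> Bern -> Porto -> Kigali -> Milan -> Paris -> Tunis -> Manila -> Vilnius -> Oslo -> Sofia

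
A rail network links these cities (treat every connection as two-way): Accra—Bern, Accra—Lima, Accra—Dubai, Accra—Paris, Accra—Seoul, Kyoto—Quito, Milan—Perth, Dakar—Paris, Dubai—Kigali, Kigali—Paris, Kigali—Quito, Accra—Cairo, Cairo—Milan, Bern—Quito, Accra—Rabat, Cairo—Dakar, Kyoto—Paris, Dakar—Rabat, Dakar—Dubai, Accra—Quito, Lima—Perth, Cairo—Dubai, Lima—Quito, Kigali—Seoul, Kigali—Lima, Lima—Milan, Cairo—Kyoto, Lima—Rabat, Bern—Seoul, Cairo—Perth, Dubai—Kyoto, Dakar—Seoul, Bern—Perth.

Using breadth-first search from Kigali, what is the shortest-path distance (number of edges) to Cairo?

Level 0: Kigali
Level 1: Dubai, Lima, Paris, Quito, Seoul
Level 2: Accra, Bern, Cairo, Dakar, Kyoto, Milan, Perth, Rabat
Cairo first appears at level 2.

2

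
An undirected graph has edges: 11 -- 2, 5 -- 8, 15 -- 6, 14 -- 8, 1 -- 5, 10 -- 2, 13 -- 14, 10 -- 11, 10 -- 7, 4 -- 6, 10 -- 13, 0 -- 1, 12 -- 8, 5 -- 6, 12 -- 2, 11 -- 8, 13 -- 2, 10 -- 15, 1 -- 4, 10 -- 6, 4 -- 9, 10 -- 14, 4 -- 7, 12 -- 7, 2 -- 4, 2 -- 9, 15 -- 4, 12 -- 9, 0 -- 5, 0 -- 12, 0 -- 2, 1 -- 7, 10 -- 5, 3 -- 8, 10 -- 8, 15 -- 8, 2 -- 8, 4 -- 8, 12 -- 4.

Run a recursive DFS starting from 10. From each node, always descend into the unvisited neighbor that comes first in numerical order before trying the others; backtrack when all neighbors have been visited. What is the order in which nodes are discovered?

Visit 10
10 → 2
2 → 0
0 → 1
1 → 4
4 → 6
6 → 5
5 → 8
8 → 3
8 → 11
8 → 12
12 → 7
12 → 9
8 → 14
14 → 13
8 → 15

10 → 2 → 0 → 1 → 4 → 6 → 5 → 8 → 3 → 11 → 12 → 7 → 9 → 14 → 13 → 15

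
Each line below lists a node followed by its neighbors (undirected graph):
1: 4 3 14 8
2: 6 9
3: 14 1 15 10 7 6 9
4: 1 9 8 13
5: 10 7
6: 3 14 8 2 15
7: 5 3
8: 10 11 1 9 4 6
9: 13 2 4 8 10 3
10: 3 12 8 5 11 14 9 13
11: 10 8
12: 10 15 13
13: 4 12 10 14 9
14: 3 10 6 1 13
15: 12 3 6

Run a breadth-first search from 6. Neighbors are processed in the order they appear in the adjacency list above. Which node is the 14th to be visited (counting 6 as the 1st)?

Visit 6; enqueue 3, 14, 8, 2, 15 → queue [3, 14, 8, 2, 15]
Visit 3; enqueue 1, 10, 7, 9 → queue [14, 8, 2, 15, 1, 10, 7, 9]
Visit 14; enqueue 13 → queue [8, 2, 15, 1, 10, 7, 9, 13]
Visit 8; enqueue 11, 4 → queue [2, 15, 1, 10, 7, 9, 13, 11, 4]
Visit 2 → queue [15, 1, 10, 7, 9, 13, 11, 4]
Visit 15; enqueue 12 → queue [1, 10, 7, 9, 13, 11, 4, 12]
Visit 1 → queue [10, 7, 9, 13, 11, 4, 12]
Visit 10; enqueue 5 → queue [7, 9, 13, 11, 4, 12, 5]
Visit 7 → queue [9, 13, 11, 4, 12, 5]
Visit 9 → queue [13, 11, 4, 12, 5]
Visit 13 → queue [11, 4, 12, 5]
Visit 11 → queue [4, 12, 5]
Visit 4 → queue [12, 5]
Visit 12 → queue [5]
Visit 5 → queue []

Visit order: 6, 3, 14, 8, 2, 15, 1, 10, 7, 9, 13, 11, 4, 12, 5

12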